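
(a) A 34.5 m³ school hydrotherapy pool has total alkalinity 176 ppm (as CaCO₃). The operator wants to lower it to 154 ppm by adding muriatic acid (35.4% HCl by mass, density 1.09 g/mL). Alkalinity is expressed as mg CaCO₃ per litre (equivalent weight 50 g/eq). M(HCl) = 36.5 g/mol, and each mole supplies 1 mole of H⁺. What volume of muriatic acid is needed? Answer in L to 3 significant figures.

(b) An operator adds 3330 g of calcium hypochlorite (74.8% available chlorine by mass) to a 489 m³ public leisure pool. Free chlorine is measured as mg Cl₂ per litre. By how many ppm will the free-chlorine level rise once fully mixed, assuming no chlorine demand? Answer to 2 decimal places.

(a) 1.44 L; (b) 5.09 ppm

(a) Volume: 34.5 m³ = 34,500 L.
(a) Alkalinity to neutralize: (176 − 154) = 22 mg/L as CaCO₃ × 34,500 L = 759 g as CaCO₃.
(a) Equivalents of H⁺ required: 759 ÷ 50 g/eq = 15.18 eq = 15.18 mol HCl.
(a) Mass of HCl: 15.18 × 36.5 = 554.1 g.
(a) Mass of 35.4% solution: 554.1 / 0.354 = 1565 g.
(a) Volume: 1565 g ÷ 1.09 g/mL = 1436 mL.

(b) Volume: 489 m³ = 489,000 L.
(b) Available chlorine delivered: 3330 g × 0.748 = 2491 g as Cl₂.
(b) Concentration rise: 2491 g / 489,000 L = 5.094 mg/L = 5.09 ppm.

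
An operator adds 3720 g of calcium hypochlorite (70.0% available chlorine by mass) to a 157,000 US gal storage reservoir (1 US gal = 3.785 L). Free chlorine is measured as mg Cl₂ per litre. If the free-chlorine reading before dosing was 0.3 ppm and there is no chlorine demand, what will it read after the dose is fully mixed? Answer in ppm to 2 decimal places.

4.68 ppm

Volume: 157,000 US gal × 3.785 L/gal = 594,245 L.
Available chlorine delivered: 3720 g × 0.7 = 2604 g as Cl₂.
Concentration rise: 2604 g / 594,245 L = 4.382 mg/L = 4.38 ppm.
Final FC: 0.3 + 4.38 = 4.68 ppm.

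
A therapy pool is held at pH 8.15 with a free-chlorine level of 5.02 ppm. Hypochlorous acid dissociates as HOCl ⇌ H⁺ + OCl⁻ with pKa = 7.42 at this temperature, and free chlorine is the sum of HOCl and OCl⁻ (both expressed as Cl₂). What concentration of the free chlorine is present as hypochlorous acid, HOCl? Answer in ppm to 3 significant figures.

[OCl⁻]/[HOCl] = 10^(pH − pKa) = 10^(8.15 − 7.42) = 10^0.73 = 5.37.
Fraction as HOCl = 1 / (1 + 5.37) = 0.157.
HOCl = 0.157 × 5.02 ppm = 0.788 ppm.

0.788 ppm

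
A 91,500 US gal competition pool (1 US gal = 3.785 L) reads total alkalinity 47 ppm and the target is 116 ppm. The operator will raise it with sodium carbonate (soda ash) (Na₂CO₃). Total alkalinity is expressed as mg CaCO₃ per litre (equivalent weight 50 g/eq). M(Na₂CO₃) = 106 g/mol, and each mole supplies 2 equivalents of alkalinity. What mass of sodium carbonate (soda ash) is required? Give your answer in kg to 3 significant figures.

25.3 kg

Volume: 91,500 US gal × 3.785 L/gal = 346,328 L.
Alkalinity to add: (116 − 47) = 69 mg/L as CaCO₃ × 346,328 L = 23,900 g as CaCO₃.
Equivalents: 23,900 g ÷ 50 g/eq = 477.9 eq.
Each mole of Na₂CO₃ supplies 2 eq, so 477.9 / 2 = 239 mol.
Mass: 239 mol × 106 g/mol = 25,330 g.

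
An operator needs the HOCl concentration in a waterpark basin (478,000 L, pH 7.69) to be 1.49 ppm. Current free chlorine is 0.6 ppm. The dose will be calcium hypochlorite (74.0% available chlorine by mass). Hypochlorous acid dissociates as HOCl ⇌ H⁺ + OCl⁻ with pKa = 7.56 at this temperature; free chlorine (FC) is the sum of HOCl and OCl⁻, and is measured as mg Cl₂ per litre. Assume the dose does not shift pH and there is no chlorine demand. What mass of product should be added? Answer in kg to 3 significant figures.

1.87 kg

[OCl⁻]/[HOCl] = 10^(pH − pKa) = 10^(7.69 − 7.56) = 1.349; fraction as HOCl = 1/(1 + 1.349) = 0.4257.
Free chlorine required for 1.49 ppm HOCl: 1.49 / 0.4257 = 3.5 ppm.
FC to add: 3.5 − 0.6 = 2.9 mg/L as Cl₂.
Cl₂ equivalent: 2.9 mg/L × 478,000 L = 1386 g.
Product at 74.0% available Cl: 1386 / 0.74 = 1873 g.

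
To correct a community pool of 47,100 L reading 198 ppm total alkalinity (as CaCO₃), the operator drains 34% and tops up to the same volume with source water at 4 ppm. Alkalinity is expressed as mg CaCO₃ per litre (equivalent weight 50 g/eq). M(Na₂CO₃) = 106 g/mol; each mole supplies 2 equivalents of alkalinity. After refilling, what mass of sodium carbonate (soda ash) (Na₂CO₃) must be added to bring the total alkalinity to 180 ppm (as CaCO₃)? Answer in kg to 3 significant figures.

After draining 34% and refilling: 198 × 0.66 + 4 × 0.34 = 132.04 ppm.
Deficit to target: 180 − 132.04 = 47.96 mg/L.
As CaCO₃: 47.96 mg/L × 47,100 L = 2259 g; ÷ 50 g/eq ÷ 2 = 22.59 mol Na₂CO₃.
Mass: 22.59 × 106 = 2394 g.

2.39 kg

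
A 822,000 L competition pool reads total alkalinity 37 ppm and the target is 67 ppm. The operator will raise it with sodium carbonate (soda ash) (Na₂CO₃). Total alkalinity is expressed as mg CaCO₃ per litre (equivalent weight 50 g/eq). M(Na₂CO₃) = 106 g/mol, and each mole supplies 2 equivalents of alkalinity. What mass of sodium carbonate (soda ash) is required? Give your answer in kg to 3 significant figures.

Alkalinity to add: (67 − 37) = 30 mg/L as CaCO₃ × 822,000 L = 24,660 g as CaCO₃.
Equivalents: 24,660 g ÷ 50 g/eq = 493.2 eq.
Each mole of Na₂CO₃ supplies 2 eq, so 493.2 / 2 = 246.6 mol.
Mass: 246.6 mol × 106 g/mol = 26,140 g.

26.1 kg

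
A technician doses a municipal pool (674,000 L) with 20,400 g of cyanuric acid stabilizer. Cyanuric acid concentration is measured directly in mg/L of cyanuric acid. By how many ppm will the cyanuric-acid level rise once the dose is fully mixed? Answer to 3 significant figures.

Rise: 20,400 g / 674,000 L × 1000 = 30.27 mg/L.

30.3 ppm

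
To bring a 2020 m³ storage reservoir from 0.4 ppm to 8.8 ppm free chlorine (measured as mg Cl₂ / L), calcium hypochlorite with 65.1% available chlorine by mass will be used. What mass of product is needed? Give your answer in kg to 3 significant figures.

26.1 kg

Volume: 2020 m³ = 2,020,000 L.
Chlorine deficit: 8.8 − 0.4 = 8.4 ppm = 8.4 mg/L as Cl₂.
Cl₂ equivalent needed: 8.4 mg/L × 2,020,000 L = 16,970,000 mg = 16,970 g.
Product at 65.1% available chlorine: 16,970 / 0.651 = 26,060 g.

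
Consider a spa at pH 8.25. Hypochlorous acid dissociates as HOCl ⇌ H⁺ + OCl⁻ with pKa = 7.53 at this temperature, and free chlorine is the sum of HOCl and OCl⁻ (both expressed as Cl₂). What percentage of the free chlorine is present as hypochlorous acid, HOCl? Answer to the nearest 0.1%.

[OCl⁻]/[HOCl] = 10^(pH − pKa) = 10^(8.25 − 7.53) = 10^0.72 = 5.248.
Fraction as HOCl = 1 / (1 + 5.248) = 0.16.

16.0%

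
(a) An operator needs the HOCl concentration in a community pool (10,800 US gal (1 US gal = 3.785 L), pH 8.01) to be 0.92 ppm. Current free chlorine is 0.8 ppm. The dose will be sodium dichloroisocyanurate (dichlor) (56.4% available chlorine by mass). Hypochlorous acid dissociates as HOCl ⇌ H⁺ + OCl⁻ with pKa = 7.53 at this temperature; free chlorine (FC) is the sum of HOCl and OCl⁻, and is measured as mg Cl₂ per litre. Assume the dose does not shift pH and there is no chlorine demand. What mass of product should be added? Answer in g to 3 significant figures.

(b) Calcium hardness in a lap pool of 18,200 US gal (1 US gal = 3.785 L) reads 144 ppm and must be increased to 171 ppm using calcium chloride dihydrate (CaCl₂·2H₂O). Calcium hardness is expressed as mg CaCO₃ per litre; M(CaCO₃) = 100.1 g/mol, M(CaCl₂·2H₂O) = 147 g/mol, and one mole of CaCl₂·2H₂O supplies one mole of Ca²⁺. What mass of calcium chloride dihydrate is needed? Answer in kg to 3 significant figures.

(a) 210 g; (b) 2.73 kg

(a) Volume: 10,800 US gal × 3.785 L/gal = 40,878 L.
(a) [OCl⁻]/[HOCl] = 10^(pH − pKa) = 10^(8.01 − 7.53) = 3.02; fraction as HOCl = 1/(1 + 3.02) = 0.2488.
(a) Free chlorine required for 0.92 ppm HOCl: 0.92 / 0.2488 = 3.698 ppm.
(a) FC to add: 3.698 − 0.8 = 2.898 mg/L as Cl₂.
(a) Cl₂ equivalent: 2.898 mg/L × 40,878 L = 118.5 g.
(a) Product at 56.4% available Cl: 118.5 / 0.564 = 210.1 g.

(b) Volume: 18,200 US gal × 3.785 L/gal = 68,887 L.
(b) Hardness to add: (171 − 144) = 27 mg/L as CaCO₃ × 68,887 L = 1860 g as CaCO₃.
(b) Moles of Ca²⁺ (1 mol Ca²⁺ ≡ 1 mol CaCO₃): 1860 / 100.1 g/mol = 18.58 mol.
(b) Mass of CaCl₂·2H₂O: 18.58 × 147 = 2731 g.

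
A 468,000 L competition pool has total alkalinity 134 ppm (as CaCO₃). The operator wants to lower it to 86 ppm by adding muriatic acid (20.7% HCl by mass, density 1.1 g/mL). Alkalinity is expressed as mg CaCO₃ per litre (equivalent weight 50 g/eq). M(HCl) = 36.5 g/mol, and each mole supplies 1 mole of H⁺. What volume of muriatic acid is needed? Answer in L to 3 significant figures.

72.0 L

Alkalinity to neutralize: (134 − 86) = 48 mg/L as CaCO₃ × 468,000 L = 22,460 g as CaCO₃.
Equivalents of H⁺ required: 22,460 ÷ 50 g/eq = 449.3 eq = 449.3 mol HCl.
Mass of HCl: 449.3 × 36.5 = 16,400 g.
Mass of 20.7% solution: 16,400 / 0.207 = 79,220 g.
Volume: 79,220 g ÷ 1.1 g/mL = 72,020 mL.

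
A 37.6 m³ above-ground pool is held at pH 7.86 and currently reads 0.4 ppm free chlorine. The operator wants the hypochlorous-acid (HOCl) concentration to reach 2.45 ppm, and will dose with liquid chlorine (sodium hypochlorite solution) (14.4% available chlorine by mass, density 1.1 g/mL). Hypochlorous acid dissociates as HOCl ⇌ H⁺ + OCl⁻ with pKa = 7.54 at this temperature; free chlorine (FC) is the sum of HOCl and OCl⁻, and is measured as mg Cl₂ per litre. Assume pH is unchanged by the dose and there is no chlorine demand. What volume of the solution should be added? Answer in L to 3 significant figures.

1.70 L

Volume: 37.6 m³ = 37,600 L.
[OCl⁻]/[HOCl] = 10^(pH − pKa) = 10^(7.86 − 7.54) = 2.089; fraction as HOCl = 1/(1 + 2.089) = 0.3237.
Free chlorine required for 2.45 ppm HOCl: 2.45 / 0.3237 = 7.569 ppm.
FC to add: 7.569 − 0.4 = 7.169 mg/L as Cl₂.
Cl₂ equivalent: 7.169 mg/L × 37,600 L = 269.5 g.
Product at 14.4% available Cl: 269.5 / 0.144 = 1872 g.
Volume: 1872 g ÷ 1.1 g/mL = 1702 mL.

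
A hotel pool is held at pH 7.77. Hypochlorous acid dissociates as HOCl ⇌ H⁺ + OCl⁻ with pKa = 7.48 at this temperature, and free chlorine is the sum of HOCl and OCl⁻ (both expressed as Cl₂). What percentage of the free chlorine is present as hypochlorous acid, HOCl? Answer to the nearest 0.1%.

33.9%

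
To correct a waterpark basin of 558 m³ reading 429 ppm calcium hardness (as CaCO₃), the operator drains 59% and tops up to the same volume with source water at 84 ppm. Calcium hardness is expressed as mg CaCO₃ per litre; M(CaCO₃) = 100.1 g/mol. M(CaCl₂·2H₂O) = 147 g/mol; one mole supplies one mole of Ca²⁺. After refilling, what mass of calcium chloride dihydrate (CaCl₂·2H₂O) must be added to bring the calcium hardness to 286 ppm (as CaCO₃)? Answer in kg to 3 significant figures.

49.6 kg

Volume: 558 m³ = 558,000 L.
After draining 59% and refilling: 429 × 0.41 + 84 × 0.59 = 225.45 ppm.
Deficit to target: 286 − 225.45 = 60.55 mg/L.
As CaCO₃: 60.55 mg/L × 558,000 L = 33,790 g; ÷ 100.1 = 337.5 mol Ca²⁺.
Mass: 337.5 × 147 = 49,620 g.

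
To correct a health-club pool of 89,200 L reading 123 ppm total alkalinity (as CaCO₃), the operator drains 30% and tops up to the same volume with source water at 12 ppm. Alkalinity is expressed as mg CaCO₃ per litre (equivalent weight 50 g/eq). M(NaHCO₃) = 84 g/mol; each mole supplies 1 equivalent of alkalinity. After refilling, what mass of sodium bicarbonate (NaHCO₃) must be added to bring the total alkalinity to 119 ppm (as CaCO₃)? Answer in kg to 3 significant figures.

4.39 kg

After draining 30% and refilling: 123 × 0.70 + 12 × 0.30 = 89.7 ppm.
Deficit to target: 119 − 89.7 = 29.3 mg/L.
As CaCO₃: 29.3 mg/L × 89,200 L = 2614 g; ÷ 50 g/eq ÷ 1 = 52.27 mol NaHCO₃.
Mass: 52.27 × 84 = 4391 g.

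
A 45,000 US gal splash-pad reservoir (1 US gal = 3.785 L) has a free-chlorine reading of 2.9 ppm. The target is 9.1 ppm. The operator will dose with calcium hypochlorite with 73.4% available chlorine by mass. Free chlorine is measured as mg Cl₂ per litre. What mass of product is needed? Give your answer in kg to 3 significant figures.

1.44 kg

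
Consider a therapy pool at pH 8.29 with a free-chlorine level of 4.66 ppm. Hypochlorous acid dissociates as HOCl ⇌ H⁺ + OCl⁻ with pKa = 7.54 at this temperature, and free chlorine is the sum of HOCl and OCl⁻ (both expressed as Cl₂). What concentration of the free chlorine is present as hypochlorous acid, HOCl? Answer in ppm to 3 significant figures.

[OCl⁻]/[HOCl] = 10^(pH − pKa) = 10^(8.29 − 7.54) = 10^0.75 = 5.623.
Fraction as HOCl = 1 / (1 + 5.623) = 0.151.
HOCl = 0.151 × 4.66 ppm = 0.7036 ppm.

0.704 ppm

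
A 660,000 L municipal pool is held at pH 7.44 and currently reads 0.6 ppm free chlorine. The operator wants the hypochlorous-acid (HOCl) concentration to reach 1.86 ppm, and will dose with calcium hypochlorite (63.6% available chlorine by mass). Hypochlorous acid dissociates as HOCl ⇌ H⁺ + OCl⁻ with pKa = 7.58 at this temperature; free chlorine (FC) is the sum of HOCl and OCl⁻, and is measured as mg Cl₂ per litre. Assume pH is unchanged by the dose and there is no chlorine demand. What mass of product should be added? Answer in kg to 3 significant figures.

2.71 kg

[OCl⁻]/[HOCl] = 10^(pH − pKa) = 10^(7.44 − 7.58) = 0.7244; fraction as HOCl = 1/(1 + 0.7244) = 0.5799.
Free chlorine required for 1.86 ppm HOCl: 1.86 / 0.5799 = 3.207 ppm.
FC to add: 3.207 − 0.6 = 2.607 mg/L as Cl₂.
Cl₂ equivalent: 2.607 mg/L × 660,000 L = 1721 g.
Product at 63.6% available Cl: 1721 / 0.636 = 2706 g.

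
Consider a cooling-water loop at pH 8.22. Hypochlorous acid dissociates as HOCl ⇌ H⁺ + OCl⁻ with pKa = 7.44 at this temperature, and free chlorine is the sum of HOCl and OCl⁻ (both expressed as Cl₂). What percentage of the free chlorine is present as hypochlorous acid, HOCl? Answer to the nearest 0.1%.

[OCl⁻]/[HOCl] = 10^(pH − pKa) = 10^(8.22 − 7.44) = 10^0.78 = 6.026.
Fraction as HOCl = 1 / (1 + 6.026) = 0.1423.

14.2%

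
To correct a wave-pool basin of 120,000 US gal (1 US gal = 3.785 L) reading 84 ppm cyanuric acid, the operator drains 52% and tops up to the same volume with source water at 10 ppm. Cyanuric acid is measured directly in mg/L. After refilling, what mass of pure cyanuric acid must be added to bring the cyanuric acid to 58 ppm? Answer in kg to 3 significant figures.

Volume: 120,000 US gal × 3.785 L/gal = 454,200 L.
After draining 52% and refilling: 84 × 0.48 + 10 × 0.52 = 45.52 ppm.
Deficit to target: 58 − 45.52 = 12.48 mg/L.
Mass: 12.48 mg/L × 454,200 L = 5668 g cyanuric acid.

5.67 kg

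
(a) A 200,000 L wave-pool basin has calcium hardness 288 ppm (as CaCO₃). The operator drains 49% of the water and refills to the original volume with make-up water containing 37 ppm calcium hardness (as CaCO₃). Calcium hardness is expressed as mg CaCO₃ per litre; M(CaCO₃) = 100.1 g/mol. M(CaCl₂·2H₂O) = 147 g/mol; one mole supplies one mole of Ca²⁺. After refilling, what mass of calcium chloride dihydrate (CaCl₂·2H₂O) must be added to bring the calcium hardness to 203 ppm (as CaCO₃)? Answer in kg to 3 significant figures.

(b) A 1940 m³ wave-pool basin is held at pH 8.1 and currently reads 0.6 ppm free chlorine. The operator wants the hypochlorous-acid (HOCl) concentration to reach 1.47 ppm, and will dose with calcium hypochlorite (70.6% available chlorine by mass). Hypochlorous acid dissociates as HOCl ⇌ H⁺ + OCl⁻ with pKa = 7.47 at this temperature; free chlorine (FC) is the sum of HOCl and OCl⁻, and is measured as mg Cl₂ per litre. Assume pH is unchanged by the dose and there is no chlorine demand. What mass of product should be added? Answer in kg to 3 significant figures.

(a) 11.2 kg; (b) 19.6 kg

(a) After draining 49% and refilling: 288 × 0.51 + 37 × 0.49 = 165.01 ppm.
(a) Deficit to target: 203 − 165.01 = 37.99 mg/L.
(a) As CaCO₃: 37.99 mg/L × 200,000 L = 7598 g; ÷ 100.1 = 75.9 mol Ca²⁺.
(a) Mass: 75.9 × 147 = 11,160 g.

(b) Volume: 1940 m³ = 1,940,000 L.
(b) [OCl⁻]/[HOCl] = 10^(pH − pKa) = 10^(8.1 − 7.47) = 4.266; fraction as HOCl = 1/(1 + 4.266) = 0.1899.
(b) Free chlorine required for 1.47 ppm HOCl: 1.47 / 0.1899 = 7.741 ppm.
(b) FC to add: 7.741 − 0.6 = 7.141 mg/L as Cl₂.
(b) Cl₂ equivalent: 7.141 mg/L × 1,940,000 L = 13,850 g.
(b) Product at 70.6% available Cl: 13,850 / 0.706 = 19,620 g.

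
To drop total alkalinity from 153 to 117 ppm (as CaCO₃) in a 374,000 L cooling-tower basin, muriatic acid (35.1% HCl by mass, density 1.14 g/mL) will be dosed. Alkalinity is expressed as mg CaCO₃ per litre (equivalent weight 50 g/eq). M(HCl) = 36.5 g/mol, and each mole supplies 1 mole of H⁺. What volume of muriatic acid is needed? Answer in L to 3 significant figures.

Alkalinity to neutralize: (153 − 117) = 36 mg/L as CaCO₃ × 374,000 L = 13,460 g as CaCO₃.
Equivalents of H⁺ required: 13,460 ÷ 50 g/eq = 269.3 eq = 269.3 mol HCl.
Mass of HCl: 269.3 × 36.5 = 9829 g.
Mass of 35.1% solution: 9829 / 0.351 = 28,000 g.
Volume: 28,000 g ÷ 1.14 g/mL = 24,560 mL.

24.6 L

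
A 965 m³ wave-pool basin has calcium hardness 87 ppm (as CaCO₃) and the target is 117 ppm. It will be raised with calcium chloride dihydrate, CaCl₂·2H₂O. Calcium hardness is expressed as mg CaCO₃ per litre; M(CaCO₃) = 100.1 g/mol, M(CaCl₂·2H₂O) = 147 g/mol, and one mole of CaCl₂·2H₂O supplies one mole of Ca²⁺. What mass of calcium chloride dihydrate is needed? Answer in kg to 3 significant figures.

42.5 kg

Volume: 965 m³ = 965,000 L.
Hardness to add: (117 − 87) = 30 mg/L as CaCO₃ × 965,000 L = 28,950 g as CaCO₃.
Moles of Ca²⁺ (1 mol Ca²⁺ ≡ 1 mol CaCO₃): 28,950 / 100.1 g/mol = 289.2 mol.
Mass of CaCl₂·2H₂O: 289.2 × 147 = 42,510 g.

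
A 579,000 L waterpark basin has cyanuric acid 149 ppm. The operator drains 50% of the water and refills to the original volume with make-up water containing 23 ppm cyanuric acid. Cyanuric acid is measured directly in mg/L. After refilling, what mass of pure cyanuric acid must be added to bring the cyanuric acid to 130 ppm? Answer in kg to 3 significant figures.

25.5 kg

After draining 50% and refilling: 149 × 0.50 + 23 × 0.50 = 86 ppm.
Deficit to target: 130 − 86 = 44 mg/L.
Mass: 44 mg/L × 579,000 L = 25,480 g cyanuric acid.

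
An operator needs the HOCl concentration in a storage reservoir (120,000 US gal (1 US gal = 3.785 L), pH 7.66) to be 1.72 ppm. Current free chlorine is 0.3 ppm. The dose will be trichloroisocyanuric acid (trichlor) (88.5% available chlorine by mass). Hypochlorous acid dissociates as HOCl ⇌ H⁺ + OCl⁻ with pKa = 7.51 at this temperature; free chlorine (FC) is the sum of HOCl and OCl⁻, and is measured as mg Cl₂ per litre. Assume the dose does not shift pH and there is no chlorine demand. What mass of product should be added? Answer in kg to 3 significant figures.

1.98 kg

Volume: 120,000 US gal × 3.785 L/gal = 454,200 L.
[OCl⁻]/[HOCl] = 10^(pH − pKa) = 10^(7.66 − 7.51) = 1.413; fraction as HOCl = 1/(1 + 1.413) = 0.4145.
Free chlorine required for 1.72 ppm HOCl: 1.72 / 0.4145 = 4.15 ppm.
FC to add: 4.15 − 0.3 = 3.85 mg/L as Cl₂.
Cl₂ equivalent: 3.85 mg/L × 454,200 L = 1748 g.
Product at 88.5% available Cl: 1748 / 0.885 = 1976 g.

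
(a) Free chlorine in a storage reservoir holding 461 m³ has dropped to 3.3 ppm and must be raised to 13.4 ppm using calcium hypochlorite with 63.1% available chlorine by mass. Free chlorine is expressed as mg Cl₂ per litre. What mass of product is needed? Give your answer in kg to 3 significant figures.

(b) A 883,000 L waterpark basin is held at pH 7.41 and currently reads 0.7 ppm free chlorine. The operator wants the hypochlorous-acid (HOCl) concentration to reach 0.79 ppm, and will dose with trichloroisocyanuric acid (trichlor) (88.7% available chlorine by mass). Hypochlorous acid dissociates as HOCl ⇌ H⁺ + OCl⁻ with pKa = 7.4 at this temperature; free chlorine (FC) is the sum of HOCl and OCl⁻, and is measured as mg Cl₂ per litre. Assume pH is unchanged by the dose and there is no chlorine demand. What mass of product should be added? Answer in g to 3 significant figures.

(a) Volume: 461 m³ = 461,000 L.
(a) Chlorine deficit: 13.4 − 3.3 = 10.1 ppm = 10.1 mg/L as Cl₂.
(a) Cl₂ equivalent needed: 10.1 mg/L × 461,000 L = 4,656,000 mg = 4656 g.
(a) Product at 63.1% available chlorine: 4656 / 0.631 = 7379 g.

(b) [OCl⁻]/[HOCl] = 10^(pH − pKa) = 10^(7.41 − 7.4) = 1.023; fraction as HOCl = 1/(1 + 1.023) = 0.4942.
(b) Free chlorine required for 0.79 ppm HOCl: 0.79 / 0.4942 = 1.598 ppm.
(b) FC to add: 1.598 − 0.7 = 0.8984 mg/L as Cl₂.
(b) Cl₂ equivalent: 0.8984 mg/L × 883,000 L = 793.3 g.
(b) Product at 88.7% available Cl: 793.3 / 0.887 = 894.4 g.

(a) 7.38 kg; (b) 894 g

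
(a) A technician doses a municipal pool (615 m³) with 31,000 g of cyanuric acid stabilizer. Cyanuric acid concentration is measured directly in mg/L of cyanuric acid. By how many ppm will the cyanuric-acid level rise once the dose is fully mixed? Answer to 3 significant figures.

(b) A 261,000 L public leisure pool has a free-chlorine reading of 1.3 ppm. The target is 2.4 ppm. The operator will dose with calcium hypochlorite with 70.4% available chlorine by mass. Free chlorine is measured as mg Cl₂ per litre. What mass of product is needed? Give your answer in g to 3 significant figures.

(a) Volume: 615 m³ = 615,000 L.
(a) Rise: 31,000 g / 615,000 L × 1000 = 50.41 mg/L.

(b) Chlorine deficit: 2.4 − 1.3 = 1.1 ppm = 1.1 mg/L as Cl₂.
(b) Cl₂ equivalent needed: 1.1 mg/L × 261,000 L = 287,100 mg = 287.1 g.
(b) Product at 70.4% available chlorine: 287.1 / 0.704 = 407.8 g.

(a) 50.4 ppm; (b) 408 g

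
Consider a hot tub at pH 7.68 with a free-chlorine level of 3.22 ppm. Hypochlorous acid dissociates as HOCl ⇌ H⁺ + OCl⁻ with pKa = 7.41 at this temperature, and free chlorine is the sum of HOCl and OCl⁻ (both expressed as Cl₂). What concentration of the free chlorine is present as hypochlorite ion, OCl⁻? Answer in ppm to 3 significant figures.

[OCl⁻]/[HOCl] = 10^(pH − pKa) = 10^(7.68 − 7.41) = 10^0.27 = 1.862.
Fraction as HOCl = 1 / (1 + 1.862) = 0.3494.
OCl⁻ = (1 − 0.3494) × 3.22 ppm = 2.095 ppm.

2.09 ppm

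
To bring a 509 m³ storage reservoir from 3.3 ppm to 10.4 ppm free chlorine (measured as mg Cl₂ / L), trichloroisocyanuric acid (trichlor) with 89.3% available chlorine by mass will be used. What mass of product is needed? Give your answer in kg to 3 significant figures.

Volume: 509 m³ = 509,000 L.
Chlorine deficit: 10.4 − 3.3 = 7.1 ppm = 7.1 mg/L as Cl₂.
Cl₂ equivalent needed: 7.1 mg/L × 509,000 L = 3,614,000 mg = 3614 g.
Product at 89.3% available chlorine: 3614 / 0.893 = 4047 g.

4.05 kg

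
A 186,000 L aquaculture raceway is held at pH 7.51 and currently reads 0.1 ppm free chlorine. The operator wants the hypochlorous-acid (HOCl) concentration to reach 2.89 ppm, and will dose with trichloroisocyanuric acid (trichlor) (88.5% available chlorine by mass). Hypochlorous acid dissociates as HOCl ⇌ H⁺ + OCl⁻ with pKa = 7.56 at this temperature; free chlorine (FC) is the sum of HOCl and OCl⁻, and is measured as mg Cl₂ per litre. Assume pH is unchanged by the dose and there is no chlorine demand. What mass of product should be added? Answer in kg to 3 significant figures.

1.13 kg

[OCl⁻]/[HOCl] = 10^(pH − pKa) = 10^(7.51 − 7.56) = 0.8913; fraction as HOCl = 1/(1 + 0.8913) = 0.5288.
Free chlorine required for 2.89 ppm HOCl: 2.89 / 0.5288 = 5.466 ppm.
FC to add: 5.466 − 0.1 = 5.366 mg/L as Cl₂.
Cl₂ equivalent: 5.366 mg/L × 186,000 L = 998 g.
Product at 88.5% available Cl: 998 / 0.885 = 1128 g.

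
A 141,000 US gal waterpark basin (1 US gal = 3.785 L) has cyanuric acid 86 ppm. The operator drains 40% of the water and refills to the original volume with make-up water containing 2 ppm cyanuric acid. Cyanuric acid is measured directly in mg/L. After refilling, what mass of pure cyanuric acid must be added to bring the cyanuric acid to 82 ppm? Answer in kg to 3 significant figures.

Volume: 141,000 US gal × 3.785 L/gal = 533,685 L.
After draining 40% and refilling: 86 × 0.60 + 2 × 0.40 = 52.4 ppm.
Deficit to target: 82 − 52.4 = 29.6 mg/L.
Mass: 29.6 mg/L × 533,685 L = 15,800 g cyanuric acid.

15.8 kg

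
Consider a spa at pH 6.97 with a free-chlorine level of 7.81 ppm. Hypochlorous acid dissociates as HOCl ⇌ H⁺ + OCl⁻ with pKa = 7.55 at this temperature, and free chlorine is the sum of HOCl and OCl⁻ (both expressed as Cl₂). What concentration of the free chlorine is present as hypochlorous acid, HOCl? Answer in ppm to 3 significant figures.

6.18 ppm

[OCl⁻]/[HOCl] = 10^(pH − pKa) = 10^(6.97 − 7.55) = 10^-0.58 = 0.263.
Fraction as HOCl = 1 / (1 + 0.263) = 0.7917.
HOCl = 0.7917 × 7.81 ppm = 6.184 ppm.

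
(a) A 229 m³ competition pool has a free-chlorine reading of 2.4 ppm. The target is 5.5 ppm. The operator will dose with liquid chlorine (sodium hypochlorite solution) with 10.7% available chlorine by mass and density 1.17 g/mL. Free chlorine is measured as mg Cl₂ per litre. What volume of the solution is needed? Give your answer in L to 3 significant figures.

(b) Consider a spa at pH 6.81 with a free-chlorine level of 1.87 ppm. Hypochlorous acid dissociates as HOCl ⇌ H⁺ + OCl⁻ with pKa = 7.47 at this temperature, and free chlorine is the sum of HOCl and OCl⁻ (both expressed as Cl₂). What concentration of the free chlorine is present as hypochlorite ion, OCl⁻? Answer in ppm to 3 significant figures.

(a) Volume: 229 m³ = 229,000 L.
(a) Chlorine deficit: 5.5 − 2.4 = 3.1 ppm = 3.1 mg/L as Cl₂.
(a) Cl₂ equivalent needed: 3.1 mg/L × 229,000 L = 709,900 mg = 709.9 g.
(a) Product at 10.7% available chlorine: 709.9 / 0.107 = 6635 g.
(a) Volume at density 1.17 g/mL: 6635 g ÷ 1.17 g/mL = 5671 mL.

(b) [OCl⁻]/[HOCl] = 10^(pH − pKa) = 10^(6.81 − 7.47) = 10^-0.66 = 0.2188.
(b) Fraction as HOCl = 1 / (1 + 0.2188) = 0.8205.
(b) OCl⁻ = (1 − 0.8205) × 1.87 ppm = 0.3357 ppm.

(a) 5.67 L; (b) 0.336 ppm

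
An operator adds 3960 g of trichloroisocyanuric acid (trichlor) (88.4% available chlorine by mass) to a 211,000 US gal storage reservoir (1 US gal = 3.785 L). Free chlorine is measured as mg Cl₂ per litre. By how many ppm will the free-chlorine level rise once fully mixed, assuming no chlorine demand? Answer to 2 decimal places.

Volume: 211,000 US gal × 3.785 L/gal = 798,635 L.
Available chlorine delivered: 3960 g × 0.884 = 3501 g as Cl₂.
Concentration rise: 3501 g / 798,635 L = 4.383 mg/L = 4.38 ppm.

4.38 ppm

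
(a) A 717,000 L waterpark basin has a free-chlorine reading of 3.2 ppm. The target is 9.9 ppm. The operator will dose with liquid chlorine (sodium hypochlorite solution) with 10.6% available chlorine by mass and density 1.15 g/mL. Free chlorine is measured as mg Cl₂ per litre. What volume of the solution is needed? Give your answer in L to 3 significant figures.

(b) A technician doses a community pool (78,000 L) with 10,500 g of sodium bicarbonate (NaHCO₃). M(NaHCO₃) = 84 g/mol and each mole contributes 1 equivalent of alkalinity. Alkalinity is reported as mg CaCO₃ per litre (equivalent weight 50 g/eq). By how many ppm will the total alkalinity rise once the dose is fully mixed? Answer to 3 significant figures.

(a) Chlorine deficit: 9.9 − 3.2 = 6.7 ppm = 6.7 mg/L as Cl₂.
(a) Cl₂ equivalent needed: 6.7 mg/L × 717,000 L = 4,804,000 mg = 4804 g.
(a) Product at 10.6% available chlorine: 4804 / 0.106 = 45,320 g.
(a) Volume at density 1.15 g/mL: 45,320 g ÷ 1.15 g/mL = 39,410 mL.

(b) Moles of NaHCO₃: 10,500 g ÷ 84 g/mol = 125 mol → 125 eq of alkalinity.
(b) As CaCO₃: 125 eq × 50 g/eq = 6250 g.
(b) Rise: 6250 g / 78,000 L × 1000 = 80.13 mg/L.

(a) 39.4 L; (b) 80.1 ppm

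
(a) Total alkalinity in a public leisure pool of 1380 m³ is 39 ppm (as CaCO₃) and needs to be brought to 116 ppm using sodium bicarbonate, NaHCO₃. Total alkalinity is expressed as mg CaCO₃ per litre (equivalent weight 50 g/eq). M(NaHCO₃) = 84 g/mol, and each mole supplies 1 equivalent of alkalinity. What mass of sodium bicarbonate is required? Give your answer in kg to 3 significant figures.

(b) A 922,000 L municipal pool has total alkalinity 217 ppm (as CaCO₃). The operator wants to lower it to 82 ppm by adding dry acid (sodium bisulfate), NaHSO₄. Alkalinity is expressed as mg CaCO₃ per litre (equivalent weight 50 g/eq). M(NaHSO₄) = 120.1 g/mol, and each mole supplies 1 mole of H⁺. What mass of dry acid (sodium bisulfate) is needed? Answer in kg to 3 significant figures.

(a) Volume: 1380 m³ = 1,380,000 L.
(a) Alkalinity to add: (116 − 39) = 77 mg/L as CaCO₃ × 1,380,000 L = 106,300 g as CaCO₃.
(a) Equivalents: 106,300 g ÷ 50 g/eq = 2125 eq.
(a) NaHCO₃ supplies 1 eq per mole → 2125 mol.
(a) Mass: 2125 mol × 84 g/mol = 178,500 g.

(b) Alkalinity to neutralize: (217 − 82) = 135 mg/L as CaCO₃ × 922,000 L = 124,500 g as CaCO₃.
(b) Equivalents of H⁺ required: 124,500 ÷ 50 g/eq = 2489 eq = 2489 mol NaHSO₄.
(b) Mass of NaHSO₄: 2489 × 120.1 = 299,000 g.

(a) 179 kg; (b) 299 kg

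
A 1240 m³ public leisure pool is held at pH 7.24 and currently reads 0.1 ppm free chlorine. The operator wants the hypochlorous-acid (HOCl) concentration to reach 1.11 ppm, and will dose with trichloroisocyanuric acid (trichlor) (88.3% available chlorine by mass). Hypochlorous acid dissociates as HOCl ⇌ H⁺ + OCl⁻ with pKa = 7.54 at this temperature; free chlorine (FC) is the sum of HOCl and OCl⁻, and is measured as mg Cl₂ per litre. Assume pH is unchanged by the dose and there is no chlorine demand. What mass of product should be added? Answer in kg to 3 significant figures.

2.20 kg

Volume: 1240 m³ = 1,240,000 L.
[OCl⁻]/[HOCl] = 10^(pH − pKa) = 10^(7.24 − 7.54) = 0.5012; fraction as HOCl = 1/(1 + 0.5012) = 0.6661.
Free chlorine required for 1.11 ppm HOCl: 1.11 / 0.6661 = 1.666 ppm.
FC to add: 1.666 − 0.1 = 1.566 mg/L as Cl₂.
Cl₂ equivalent: 1.566 mg/L × 1,240,000 L = 1942 g.
Product at 88.3% available Cl: 1942 / 0.883 = 2200 g.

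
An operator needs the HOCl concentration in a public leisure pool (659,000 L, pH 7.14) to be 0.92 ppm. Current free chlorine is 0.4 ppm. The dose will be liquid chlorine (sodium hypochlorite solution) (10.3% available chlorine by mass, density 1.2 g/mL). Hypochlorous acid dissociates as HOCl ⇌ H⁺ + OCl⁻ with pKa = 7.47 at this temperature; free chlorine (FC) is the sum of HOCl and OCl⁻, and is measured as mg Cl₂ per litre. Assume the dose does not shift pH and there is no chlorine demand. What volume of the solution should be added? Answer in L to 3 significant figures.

[OCl⁻]/[HOCl] = 10^(pH − pKa) = 10^(7.14 − 7.47) = 0.4677; fraction as HOCl = 1/(1 + 0.4677) = 0.6813.
Free chlorine required for 0.92 ppm HOCl: 0.92 / 0.6813 = 1.35 ppm.
FC to add: 1.35 − 0.4 = 0.9503 mg/L as Cl₂.
Cl₂ equivalent: 0.9503 mg/L × 659,000 L = 626.3 g.
Product at 10.3% available Cl: 626.3 / 0.103 = 6080 g.
Volume: 6080 g ÷ 1.2 g/mL = 5067 mL.

5.07 L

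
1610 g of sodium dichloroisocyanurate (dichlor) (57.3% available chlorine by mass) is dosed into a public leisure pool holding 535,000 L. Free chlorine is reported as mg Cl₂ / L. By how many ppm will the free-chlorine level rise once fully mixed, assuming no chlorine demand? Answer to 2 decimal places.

Available chlorine delivered: 1610 g × 0.573 = 922.5 g as Cl₂.
Concentration rise: 922.5 g / 535,000 L = 1.724 mg/L = 1.72 ppm.

1.72 ppm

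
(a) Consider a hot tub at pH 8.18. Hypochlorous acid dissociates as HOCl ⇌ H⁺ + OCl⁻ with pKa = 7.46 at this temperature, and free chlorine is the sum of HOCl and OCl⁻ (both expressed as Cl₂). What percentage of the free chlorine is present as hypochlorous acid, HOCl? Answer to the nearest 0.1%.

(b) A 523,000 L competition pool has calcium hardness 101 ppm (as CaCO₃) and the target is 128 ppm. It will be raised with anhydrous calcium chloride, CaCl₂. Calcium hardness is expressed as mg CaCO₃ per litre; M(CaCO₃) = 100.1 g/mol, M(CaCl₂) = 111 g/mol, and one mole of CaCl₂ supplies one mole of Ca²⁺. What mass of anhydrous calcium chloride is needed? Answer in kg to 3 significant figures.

(a) 16.0%; (b) 15.7 kg

(a) [OCl⁻]/[HOCl] = 10^(pH − pKa) = 10^(8.18 − 7.46) = 10^0.72 = 5.248.
(a) Fraction as HOCl = 1 / (1 + 5.248) = 0.16.

(b) Hardness to add: (128 − 101) = 27 mg/L as CaCO₃ × 523,000 L = 14,120 g as CaCO₃.
(b) Moles of Ca²⁺ (1 mol Ca²⁺ ≡ 1 mol CaCO₃): 14,120 / 100.1 g/mol = 141.1 mol.
(b) Mass of CaCl₂: 141.1 × 111 = 15,660 g.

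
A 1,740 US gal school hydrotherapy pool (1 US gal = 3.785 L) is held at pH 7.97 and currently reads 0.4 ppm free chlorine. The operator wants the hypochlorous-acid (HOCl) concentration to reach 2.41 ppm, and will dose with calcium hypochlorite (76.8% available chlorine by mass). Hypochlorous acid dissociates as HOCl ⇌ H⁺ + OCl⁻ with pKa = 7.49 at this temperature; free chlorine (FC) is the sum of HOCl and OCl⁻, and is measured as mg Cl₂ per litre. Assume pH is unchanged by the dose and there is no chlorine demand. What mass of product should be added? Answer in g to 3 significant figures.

79.6 g

Volume: 1,740 US gal × 3.785 L/gal = 6,586 L.
[OCl⁻]/[HOCl] = 10^(pH − pKa) = 10^(7.97 − 7.49) = 3.02; fraction as HOCl = 1/(1 + 3.02) = 0.2488.
Free chlorine required for 2.41 ppm HOCl: 2.41 / 0.2488 = 9.688 ppm.
FC to add: 9.688 − 0.4 = 9.288 mg/L as Cl₂.
Cl₂ equivalent: 9.288 mg/L × 6,586 L = 61.17 g.
Product at 76.8% available Cl: 61.17 / 0.768 = 79.65 g.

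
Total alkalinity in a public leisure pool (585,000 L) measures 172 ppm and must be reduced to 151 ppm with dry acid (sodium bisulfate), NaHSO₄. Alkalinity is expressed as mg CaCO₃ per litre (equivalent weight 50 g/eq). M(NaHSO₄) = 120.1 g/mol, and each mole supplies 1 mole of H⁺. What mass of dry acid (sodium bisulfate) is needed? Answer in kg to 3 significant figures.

29.5 kg

Alkalinity to neutralize: (172 − 151) = 21 mg/L as CaCO₃ × 585,000 L = 12,280 g as CaCO₃.
Equivalents of H⁺ required: 12,280 ÷ 50 g/eq = 245.7 eq = 245.7 mol NaHSO₄.
Mass of NaHSO₄: 245.7 × 120.1 = 29,510 g.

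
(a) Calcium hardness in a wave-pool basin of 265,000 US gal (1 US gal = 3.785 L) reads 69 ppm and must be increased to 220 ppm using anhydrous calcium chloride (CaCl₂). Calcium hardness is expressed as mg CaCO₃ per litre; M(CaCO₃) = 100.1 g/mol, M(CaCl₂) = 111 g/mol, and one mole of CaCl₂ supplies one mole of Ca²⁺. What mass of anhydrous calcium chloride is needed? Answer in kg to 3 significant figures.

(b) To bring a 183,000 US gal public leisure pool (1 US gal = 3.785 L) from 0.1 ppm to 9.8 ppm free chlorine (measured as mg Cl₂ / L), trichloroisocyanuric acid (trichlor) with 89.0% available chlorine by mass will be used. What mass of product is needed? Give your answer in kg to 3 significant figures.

(a) Volume: 265,000 US gal × 3.785 L/gal = 1,003,025 L.
(a) Hardness to add: (220 − 69) = 151 mg/L as CaCO₃ × 1,003,025 L = 151,500 g as CaCO₃.
(a) Moles of Ca²⁺ (1 mol Ca²⁺ ≡ 1 mol CaCO₃): 151,500 / 100.1 g/mol = 1513 mol.
(a) Mass of CaCl₂: 1513 × 111 = 167,900 g.

(b) Volume: 183,000 US gal × 3.785 L/gal = 692,655 L.
(b) Chlorine deficit: 9.8 − 0.1 = 9.7 ppm = 9.7 mg/L as Cl₂.
(b) Cl₂ equivalent needed: 9.7 mg/L × 692,655 L = 6,719,000 mg = 6719 g.
(b) Product at 89.0% available chlorine: 6719 / 0.89 = 7549 g.

(a) 168 kg; (b) 7.55 kg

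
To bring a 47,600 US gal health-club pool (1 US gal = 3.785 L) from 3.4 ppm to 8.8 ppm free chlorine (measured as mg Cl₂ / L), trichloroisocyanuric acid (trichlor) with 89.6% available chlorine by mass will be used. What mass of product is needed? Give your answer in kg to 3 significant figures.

1.09 kg

Volume: 47,600 US gal × 3.785 L/gal = 180,166 L.
Chlorine deficit: 8.8 − 3.4 = 5.4 ppm = 5.4 mg/L as Cl₂.
Cl₂ equivalent needed: 5.4 mg/L × 180,166 L = 972,900 mg = 972.9 g.
Product at 89.6% available chlorine: 972.9 / 0.896 = 1086 g.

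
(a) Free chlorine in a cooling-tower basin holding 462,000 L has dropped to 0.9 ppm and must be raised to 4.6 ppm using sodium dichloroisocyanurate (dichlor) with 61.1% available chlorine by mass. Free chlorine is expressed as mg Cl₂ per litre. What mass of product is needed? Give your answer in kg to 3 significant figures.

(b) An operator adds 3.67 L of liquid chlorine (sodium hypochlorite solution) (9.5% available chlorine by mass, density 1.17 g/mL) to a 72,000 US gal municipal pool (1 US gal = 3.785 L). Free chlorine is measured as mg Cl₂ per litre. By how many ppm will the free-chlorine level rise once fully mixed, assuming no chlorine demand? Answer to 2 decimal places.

(a) Chlorine deficit: 4.6 − 0.9 = 3.7 ppm = 3.7 mg/L as Cl₂.
(a) Cl₂ equivalent needed: 3.7 mg/L × 462,000 L = 1,709,000 mg = 1709 g.
(a) Product at 61.1% available chlorine: 1709 / 0.611 = 2798 g.

(b) Volume: 72,000 US gal × 3.785 L/gal = 272,520 L.
(b) Mass of solution: 3.67 L × 1000 mL/L × 1.17 g/mL = 4294 g.
(b) Available chlorine delivered: 4294 g × 0.095 = 407.9 g as Cl₂.
(b) Concentration rise: 407.9 g / 272,520 L = 1.497 mg/L = 1.50 ppm.

(a) 2.80 kg; (b) 1.50 ppm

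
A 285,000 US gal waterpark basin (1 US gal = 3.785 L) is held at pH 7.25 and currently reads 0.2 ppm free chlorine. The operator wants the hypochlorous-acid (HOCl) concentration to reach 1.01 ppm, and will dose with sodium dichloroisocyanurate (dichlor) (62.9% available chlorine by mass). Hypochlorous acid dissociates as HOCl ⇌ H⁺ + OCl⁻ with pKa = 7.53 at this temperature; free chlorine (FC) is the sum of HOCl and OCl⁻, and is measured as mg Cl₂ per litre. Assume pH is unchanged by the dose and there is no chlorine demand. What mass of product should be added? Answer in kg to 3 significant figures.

Volume: 285,000 US gal × 3.785 L/gal = 1,078,725 L.
[OCl⁻]/[HOCl] = 10^(pH − pKa) = 10^(7.25 − 7.53) = 0.5248; fraction as HOCl = 1/(1 + 0.5248) = 0.6558.
Free chlorine required for 1.01 ppm HOCl: 1.01 / 0.6558 = 1.54 ppm.
FC to add: 1.54 − 0.2 = 1.34 mg/L as Cl₂.
Cl₂ equivalent: 1.34 mg/L × 1,078,725 L = 1446 g.
Product at 62.9% available Cl: 1446 / 0.629 = 2298 g.

2.30 kg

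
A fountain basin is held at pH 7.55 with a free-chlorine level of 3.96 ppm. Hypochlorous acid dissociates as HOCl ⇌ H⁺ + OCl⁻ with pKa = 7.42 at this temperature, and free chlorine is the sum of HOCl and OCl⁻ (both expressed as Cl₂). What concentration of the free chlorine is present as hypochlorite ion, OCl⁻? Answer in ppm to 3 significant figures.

[OCl⁻]/[HOCl] = 10^(pH − pKa) = 10^(7.55 − 7.42) = 10^0.13 = 1.349.
Fraction as HOCl = 1 / (1 + 1.349) = 0.4257.
OCl⁻ = (1 − 0.4257) × 3.96 ppm = 2.274 ppm.

2.27 ppm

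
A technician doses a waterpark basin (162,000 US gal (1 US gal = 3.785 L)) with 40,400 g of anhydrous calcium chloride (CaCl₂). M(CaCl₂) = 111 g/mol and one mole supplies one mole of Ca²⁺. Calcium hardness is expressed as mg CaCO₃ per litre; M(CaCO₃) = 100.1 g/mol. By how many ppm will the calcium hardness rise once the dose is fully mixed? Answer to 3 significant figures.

59.4 ppm

Volume: 162,000 US gal × 3.785 L/gal = 613,170 L.
Moles of Ca²⁺: 40,400 g ÷ 111 g/mol = 364 mol.
As CaCO₃: 364 mol × 100.1 g/mol = 36,430 g.
Rise: 36,430 g / 613,170 L × 1000 = 59.42 mg/L.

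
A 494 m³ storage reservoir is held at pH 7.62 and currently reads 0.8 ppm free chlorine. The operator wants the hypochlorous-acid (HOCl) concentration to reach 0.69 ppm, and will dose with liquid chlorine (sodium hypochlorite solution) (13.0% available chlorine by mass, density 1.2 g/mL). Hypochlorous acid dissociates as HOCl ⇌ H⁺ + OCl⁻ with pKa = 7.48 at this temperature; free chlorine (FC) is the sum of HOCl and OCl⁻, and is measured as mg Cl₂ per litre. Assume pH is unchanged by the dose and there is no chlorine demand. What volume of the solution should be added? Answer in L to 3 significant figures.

Volume: 494 m³ = 494,000 L.
[OCl⁻]/[HOCl] = 10^(pH − pKa) = 10^(7.62 − 7.48) = 1.38; fraction as HOCl = 1/(1 + 1.38) = 0.4201.
Free chlorine required for 0.69 ppm HOCl: 0.69 / 0.4201 = 1.642 ppm.
FC to add: 1.642 − 0.8 = 0.8425 mg/L as Cl₂.
Cl₂ equivalent: 0.8425 mg/L × 494,000 L = 416.2 g.
Product at 13.0% available Cl: 416.2 / 0.13 = 3201 g.
Volume: 3201 g ÷ 1.2 g/mL = 2668 mL.

2.67 L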